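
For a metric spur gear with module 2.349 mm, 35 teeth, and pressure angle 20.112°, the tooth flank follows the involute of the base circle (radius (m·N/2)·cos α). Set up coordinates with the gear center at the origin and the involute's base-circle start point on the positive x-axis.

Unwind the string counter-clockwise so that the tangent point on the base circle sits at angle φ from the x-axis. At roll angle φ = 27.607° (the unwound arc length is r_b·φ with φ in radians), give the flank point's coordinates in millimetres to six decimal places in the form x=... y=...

x=42.824968 y=1.406206

pitch radius r_p = m·N/2 = 2.349·35/2 = 41.107500
base radius r_b = r_p·cos α = 41.107500·cos 20.112° = 38.600857
roll angle φ = 27.607° = 0.48183305 rad
x = r_b·(cos φ + φ·sin φ) = 38.600857·(0.88614697 + 0.48183305·0.46340430) = 42.824968
y = r_b·(sin φ − φ·cos φ) = 38.600857·(0.46340430 − 0.48183305·0.88614697) = 1.406206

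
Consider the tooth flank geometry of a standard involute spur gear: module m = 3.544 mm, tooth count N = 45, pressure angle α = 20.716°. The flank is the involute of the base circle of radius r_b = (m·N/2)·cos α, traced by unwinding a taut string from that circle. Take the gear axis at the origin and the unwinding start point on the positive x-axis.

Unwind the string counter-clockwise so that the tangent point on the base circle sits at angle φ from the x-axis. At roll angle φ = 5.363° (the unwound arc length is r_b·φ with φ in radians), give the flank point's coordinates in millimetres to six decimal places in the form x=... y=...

x=74.910447 y=0.020371

pitch radius r_p = m·N/2 = 3.544·45/2 = 79.740000
base radius r_b = r_p·cos α = 79.740000·cos 20.716° = 74.584433
roll angle φ = 5.363° = 0.09360201 rad
x = r_b·(cos φ + φ·sin φ) = 74.584433·(0.99562253 + 0.09360201·0.09346539) = 74.910447
y = r_b·(sin φ − φ·cos φ) = 74.584433·(0.09346539 − 0.09360201·0.99562253) = 0.020371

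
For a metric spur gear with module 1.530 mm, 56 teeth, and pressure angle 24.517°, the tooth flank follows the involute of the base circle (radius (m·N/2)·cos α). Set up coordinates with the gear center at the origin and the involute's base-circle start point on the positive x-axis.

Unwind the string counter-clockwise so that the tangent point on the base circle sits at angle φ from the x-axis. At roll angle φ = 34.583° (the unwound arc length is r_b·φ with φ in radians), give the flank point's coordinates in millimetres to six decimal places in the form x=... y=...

pitch radius r_p = m·N/2 = 1.530·56/2 = 42.840000
base radius r_b = r_p·cos α = 42.840000·cos 24.517° = 38.977468
roll angle φ = 34.583° = 0.60358722 rad
x = r_b·(cos φ + φ·sin φ) = 38.977468·(0.82330481 + 0.60358722·0.56759949) = 45.443854
y = r_b·(sin φ − φ·cos φ) = 38.977468·(0.56759949 − 0.60358722·0.82330481) = 2.754274

x=45.443854 y=2.754274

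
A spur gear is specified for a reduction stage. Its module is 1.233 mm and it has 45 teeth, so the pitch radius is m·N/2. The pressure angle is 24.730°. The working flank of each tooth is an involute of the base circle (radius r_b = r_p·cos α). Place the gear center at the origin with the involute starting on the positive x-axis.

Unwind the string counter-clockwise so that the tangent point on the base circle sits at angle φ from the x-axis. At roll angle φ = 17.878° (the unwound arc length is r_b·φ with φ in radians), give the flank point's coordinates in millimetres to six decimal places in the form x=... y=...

pitch radius r_p = m·N/2 = 1.233·45/2 = 27.742500
base radius r_b = r_p·cos α = 27.742500·cos 24.730° = 25.198215
roll angle φ = 17.878° = 0.31202996 rad
x = r_b·(cos φ + φ·sin φ) = 25.198215·(0.95171235 + 0.31202996·0.30699121) = 26.395201
y = r_b·(sin φ − φ·cos φ) = 25.198215·(0.30699121 − 0.31202996·0.95171235) = 0.252699

x=26.395201 y=0.252699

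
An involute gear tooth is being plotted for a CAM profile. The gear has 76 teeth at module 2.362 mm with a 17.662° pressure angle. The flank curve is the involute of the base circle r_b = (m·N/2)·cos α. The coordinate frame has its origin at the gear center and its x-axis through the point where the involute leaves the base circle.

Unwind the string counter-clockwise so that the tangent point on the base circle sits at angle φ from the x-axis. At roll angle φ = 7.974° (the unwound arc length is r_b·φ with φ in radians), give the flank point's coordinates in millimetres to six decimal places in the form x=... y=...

pitch radius r_p = m·N/2 = 2.362·76/2 = 89.756000
base radius r_b = r_p·cos α = 89.756000·cos 17.662° = 85.525164
roll angle φ = 7.974° = 0.13917255 rad
x = r_b·(cos φ + φ·sin φ) = 85.525164·(0.99033112 + 0.13917255·0.13872372) = 86.349426
y = r_b·(sin φ − φ·cos φ) = 85.525164·(0.13872372 − 0.13917255·0.99033112) = 0.076699

x=86.349426 y=0.076699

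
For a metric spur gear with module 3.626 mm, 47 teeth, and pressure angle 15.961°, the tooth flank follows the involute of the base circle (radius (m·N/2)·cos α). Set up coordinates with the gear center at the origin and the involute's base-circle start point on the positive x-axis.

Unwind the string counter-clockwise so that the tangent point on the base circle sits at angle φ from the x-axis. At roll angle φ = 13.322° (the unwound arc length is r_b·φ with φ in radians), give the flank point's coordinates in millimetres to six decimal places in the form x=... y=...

x=84.110748 y=0.341422

pitch radius r_p = m·N/2 = 3.626·47/2 = 85.211000
base radius r_b = r_p·cos α = 85.211000·cos 15.961° = 81.926039
roll angle φ = 13.322° = 0.23251276 rad
x = r_b·(cos φ + φ·sin φ) = 81.926039·(0.97309047 + 0.23251276·0.23042339) = 84.110748
y = r_b·(sin φ − φ·cos φ) = 81.926039·(0.23042339 − 0.23251276·0.97309047) = 0.341422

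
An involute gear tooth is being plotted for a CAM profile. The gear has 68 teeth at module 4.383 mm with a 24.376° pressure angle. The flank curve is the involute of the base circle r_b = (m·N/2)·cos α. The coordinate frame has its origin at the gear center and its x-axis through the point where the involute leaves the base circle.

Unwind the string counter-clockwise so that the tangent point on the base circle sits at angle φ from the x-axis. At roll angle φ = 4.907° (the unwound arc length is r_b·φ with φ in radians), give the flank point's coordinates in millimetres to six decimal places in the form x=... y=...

pitch radius r_p = m·N/2 = 4.383·68/2 = 149.022000
base radius r_b = r_p·cos α = 149.022000·cos 24.376° = 135.737675
roll angle φ = 4.907° = 0.08564331 rad
x = r_b·(cos φ + φ·sin φ) = 135.737675·(0.99633485 + 0.08564331·0.08553865) = 136.234566
y = r_b·(sin φ − φ·cos φ) = 135.737675·(0.08553865 − 0.08564331·0.99633485) = 0.028401

x=136.234566 y=0.028401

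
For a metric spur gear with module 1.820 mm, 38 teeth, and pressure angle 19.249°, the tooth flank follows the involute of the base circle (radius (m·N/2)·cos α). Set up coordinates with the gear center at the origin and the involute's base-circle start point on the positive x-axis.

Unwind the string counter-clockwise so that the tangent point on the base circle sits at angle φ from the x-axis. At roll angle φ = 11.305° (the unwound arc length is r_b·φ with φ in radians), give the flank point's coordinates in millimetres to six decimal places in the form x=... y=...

x=33.276112 y=0.083267

pitch radius r_p = m·N/2 = 1.820·38/2 = 34.580000
base radius r_b = r_p·cos α = 34.580000·cos 19.249° = 32.646797
roll angle φ = 11.305° = 0.19730947 rad
x = r_b·(cos φ + φ·sin φ) = 32.646797·(0.98059756 + 0.19730947·0.19603172) = 33.276112
y = r_b·(sin φ − φ·cos φ) = 32.646797·(0.19603172 − 0.19730947·0.98059756) = 0.083267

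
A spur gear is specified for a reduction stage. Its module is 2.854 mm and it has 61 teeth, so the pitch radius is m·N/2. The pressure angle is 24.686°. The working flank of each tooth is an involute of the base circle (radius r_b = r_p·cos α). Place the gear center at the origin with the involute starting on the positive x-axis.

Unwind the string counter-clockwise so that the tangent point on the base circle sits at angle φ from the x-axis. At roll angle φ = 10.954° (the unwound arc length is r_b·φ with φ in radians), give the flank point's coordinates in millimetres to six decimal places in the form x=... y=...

x=80.524061 y=0.183558

pitch radius r_p = m·N/2 = 2.854·61/2 = 87.047000
base radius r_b = r_p·cos α = 87.047000·cos 24.686° = 79.091797
roll angle φ = 10.954° = 0.19118337 rad
x = r_b·(cos φ + φ·sin φ) = 79.091797·(0.98178006 + 0.19118337·0.19002083) = 80.524061
y = r_b·(sin φ − φ·cos φ) = 79.091797·(0.19002083 − 0.19118337·0.98178006) = 0.183558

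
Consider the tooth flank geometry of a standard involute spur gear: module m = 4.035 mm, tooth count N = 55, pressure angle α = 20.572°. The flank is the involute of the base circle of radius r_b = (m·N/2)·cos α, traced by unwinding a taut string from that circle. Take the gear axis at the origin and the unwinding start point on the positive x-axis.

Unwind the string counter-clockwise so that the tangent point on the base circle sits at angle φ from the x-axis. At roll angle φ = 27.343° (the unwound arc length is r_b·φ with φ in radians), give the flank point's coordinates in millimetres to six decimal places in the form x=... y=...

pitch radius r_p = m·N/2 = 4.035·55/2 = 110.962500
base radius r_b = r_p·cos α = 110.962500·cos 20.572° = 103.886573
roll angle φ = 27.343° = 0.47722538 rad
x = r_b·(cos φ + φ·sin φ) = 103.886573·(0.88827277 + 0.47722538·0.45931633) = 115.051281
y = r_b·(sin φ − φ·cos φ) = 103.886573·(0.45931633 − 0.47722538·0.88827277) = 3.678625

x=115.051281 y=3.678625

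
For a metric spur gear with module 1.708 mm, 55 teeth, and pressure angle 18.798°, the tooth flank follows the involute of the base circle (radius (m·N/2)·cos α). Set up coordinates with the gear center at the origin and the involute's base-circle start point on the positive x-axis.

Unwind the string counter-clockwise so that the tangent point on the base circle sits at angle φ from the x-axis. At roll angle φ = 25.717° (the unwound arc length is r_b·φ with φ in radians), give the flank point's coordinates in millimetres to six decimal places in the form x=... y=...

x=48.720559 y=1.313445

pitch radius r_p = m·N/2 = 1.708·55/2 = 46.970000
base radius r_b = r_p·cos α = 46.970000·cos 18.798° = 44.464644
roll angle φ = 25.717° = 0.44884632 rad
x = r_b·(cos φ + φ·sin φ) = 44.464644·(0.90094831 + 0.44884632·0.43392642) = 48.720559
y = r_b·(sin φ − φ·cos φ) = 44.464644·(0.43392642 − 0.44884632·0.90094831) = 1.313445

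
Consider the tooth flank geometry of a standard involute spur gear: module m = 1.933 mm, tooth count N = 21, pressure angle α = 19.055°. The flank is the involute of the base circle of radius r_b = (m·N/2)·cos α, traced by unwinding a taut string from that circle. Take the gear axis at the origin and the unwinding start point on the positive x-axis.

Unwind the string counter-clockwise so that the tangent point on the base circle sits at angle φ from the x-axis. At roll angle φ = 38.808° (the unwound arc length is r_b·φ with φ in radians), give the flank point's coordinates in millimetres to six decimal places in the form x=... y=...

x=23.092990 y=1.897429

pitch radius r_p = m·N/2 = 1.933·21/2 = 20.296500
base radius r_b = r_p·cos α = 20.296500·cos 19.055° = 19.184366
roll angle φ = 38.808° = 0.67732738 rad
x = r_b·(cos φ + φ·sin φ) = 19.184366·(0.77925047 + 0.67732738·0.62671262) = 23.092990
y = r_b·(sin φ − φ·cos φ) = 19.184366·(0.62671262 − 0.67732738·0.77925047) = 1.897429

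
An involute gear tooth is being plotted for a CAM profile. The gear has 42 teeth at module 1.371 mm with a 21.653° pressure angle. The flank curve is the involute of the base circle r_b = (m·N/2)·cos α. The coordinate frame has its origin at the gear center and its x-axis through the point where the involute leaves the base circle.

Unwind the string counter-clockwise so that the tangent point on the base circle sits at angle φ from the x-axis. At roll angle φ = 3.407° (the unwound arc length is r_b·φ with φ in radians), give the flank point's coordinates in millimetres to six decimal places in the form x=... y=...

x=26.806647 y=0.001875

pitch radius r_p = m·N/2 = 1.371·42/2 = 28.791000
base radius r_b = r_p·cos α = 28.791000·cos 21.653° = 26.759379
roll angle φ = 3.407° = 0.05946337 rad
x = r_b·(cos φ + φ·sin φ) = 26.759379·(0.99823257 + 0.05946337·0.05942833) = 26.806647
y = r_b·(sin φ − φ·cos φ) = 26.759379·(0.05942833 − 0.05946337·0.99823257) = 0.001875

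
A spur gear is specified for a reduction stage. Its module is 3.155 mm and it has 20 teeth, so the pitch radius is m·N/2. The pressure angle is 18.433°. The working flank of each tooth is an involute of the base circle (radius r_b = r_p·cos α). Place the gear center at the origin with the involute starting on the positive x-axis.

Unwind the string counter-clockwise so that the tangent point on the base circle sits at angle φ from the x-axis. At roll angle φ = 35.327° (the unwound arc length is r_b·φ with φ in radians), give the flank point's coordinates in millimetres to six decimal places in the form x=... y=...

pitch radius r_p = m·N/2 = 3.155·20/2 = 31.550000
base radius r_b = r_p·cos α = 31.550000·cos 18.433° = 29.931297
roll angle φ = 35.327° = 0.61657246 rad
x = r_b·(cos φ + φ·sin φ) = 29.931297·(0.81586519 + 0.61657246·0.57824216) = 35.091255
y = r_b·(sin φ − φ·cos φ) = 29.931297·(0.57824216 − 0.61657246·0.81586519) = 2.250898

x=35.091255 y=2.250898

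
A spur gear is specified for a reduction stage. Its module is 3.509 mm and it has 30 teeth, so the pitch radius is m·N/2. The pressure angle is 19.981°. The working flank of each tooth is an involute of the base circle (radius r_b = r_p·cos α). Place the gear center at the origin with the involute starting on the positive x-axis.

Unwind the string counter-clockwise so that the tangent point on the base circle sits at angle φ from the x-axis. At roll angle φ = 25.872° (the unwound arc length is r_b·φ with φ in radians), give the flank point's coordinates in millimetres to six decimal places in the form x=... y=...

pitch radius r_p = m·N/2 = 3.509·30/2 = 52.635000
base radius r_b = r_p·cos α = 52.635000·cos 19.981° = 49.466688
roll angle φ = 25.872° = 0.45155158 rad
x = r_b·(cos φ + φ·sin φ) = 49.466688·(0.89977113 + 0.45155158·0.43636213) = 54.255615
y = r_b·(sin φ − φ·cos φ) = 49.466688·(0.43636213 − 0.45155158·0.89977113) = 1.487416

x=54.255615 y=1.487416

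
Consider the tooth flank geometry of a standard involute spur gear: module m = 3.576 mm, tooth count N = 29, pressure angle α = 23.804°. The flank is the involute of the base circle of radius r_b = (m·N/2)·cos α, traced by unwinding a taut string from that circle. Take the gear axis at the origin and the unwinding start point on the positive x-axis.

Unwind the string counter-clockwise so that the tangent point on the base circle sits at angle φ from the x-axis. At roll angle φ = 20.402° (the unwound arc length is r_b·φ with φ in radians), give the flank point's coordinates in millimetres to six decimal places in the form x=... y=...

x=50.353989 y=0.704963

pitch radius r_p = m·N/2 = 3.576·29/2 = 51.852000
base radius r_b = r_p·cos α = 51.852000·cos 23.804° = 47.441028
roll angle φ = 20.402° = 0.35608207 rad
x = r_b·(cos φ + φ·sin φ) = 47.441028·(0.93726982 + 0.35608207·0.34860476) = 50.353989
y = r_b·(sin φ − φ·cos φ) = 47.441028·(0.34860476 − 0.35608207·0.93726982) = 0.704963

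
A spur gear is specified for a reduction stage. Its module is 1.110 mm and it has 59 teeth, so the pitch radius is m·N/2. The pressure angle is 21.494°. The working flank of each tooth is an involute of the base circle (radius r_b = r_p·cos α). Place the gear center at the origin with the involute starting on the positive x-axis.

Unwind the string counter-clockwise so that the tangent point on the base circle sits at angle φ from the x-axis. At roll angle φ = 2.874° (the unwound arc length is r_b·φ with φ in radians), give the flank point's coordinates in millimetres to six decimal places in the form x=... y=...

x=30.506086 y=0.001281

pitch radius r_p = m·N/2 = 1.110·59/2 = 32.745000
base radius r_b = r_p·cos α = 32.745000·cos 21.494° = 30.467780
roll angle φ = 2.874° = 0.05016076 rad
x = r_b·(cos φ + φ·sin φ) = 30.467780·(0.99874221 + 0.05016076·0.05013973) = 30.506086
y = r_b·(sin φ − φ·cos φ) = 30.467780·(0.05013973 − 0.05016076·0.99874221) = 0.001281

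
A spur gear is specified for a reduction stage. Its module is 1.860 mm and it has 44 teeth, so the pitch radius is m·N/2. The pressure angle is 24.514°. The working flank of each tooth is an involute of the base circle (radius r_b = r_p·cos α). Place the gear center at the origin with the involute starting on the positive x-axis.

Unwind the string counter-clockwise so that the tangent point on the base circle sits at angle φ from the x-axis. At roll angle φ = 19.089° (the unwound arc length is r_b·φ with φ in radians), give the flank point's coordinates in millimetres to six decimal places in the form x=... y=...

pitch radius r_p = m·N/2 = 1.860·44/2 = 40.920000
base radius r_b = r_p·cos α = 40.920000·cos 24.514° = 37.231468
roll angle φ = 19.089° = 0.33316590 rad
x = r_b·(cos φ + φ·sin φ) = 37.231468·(0.94501172 + 0.33316590·0.32703648) = 39.240817
y = r_b·(sin φ − φ·cos φ) = 37.231468·(0.32703648 − 0.33316590·0.94501172) = 0.453881

x=39.240817 y=0.453881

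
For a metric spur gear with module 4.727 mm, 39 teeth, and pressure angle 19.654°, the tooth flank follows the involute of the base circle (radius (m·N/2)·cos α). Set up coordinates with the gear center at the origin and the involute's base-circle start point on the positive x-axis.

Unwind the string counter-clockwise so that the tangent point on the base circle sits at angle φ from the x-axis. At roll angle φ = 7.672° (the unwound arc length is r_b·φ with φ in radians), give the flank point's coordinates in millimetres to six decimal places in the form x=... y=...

pitch radius r_p = m·N/2 = 4.727·39/2 = 92.176500
base radius r_b = r_p·cos α = 92.176500·cos 19.654° = 86.806378
roll angle φ = 7.672° = 0.13390166 rad
x = r_b·(cos φ + φ·sin φ) = 86.806378·(0.99104856 + 0.13390166·0.13350188) = 87.581098
y = r_b·(sin φ − φ·cos φ) = 86.806378·(0.13350188 − 0.13390166·0.99104856) = 0.069344

x=87.581098 y=0.069344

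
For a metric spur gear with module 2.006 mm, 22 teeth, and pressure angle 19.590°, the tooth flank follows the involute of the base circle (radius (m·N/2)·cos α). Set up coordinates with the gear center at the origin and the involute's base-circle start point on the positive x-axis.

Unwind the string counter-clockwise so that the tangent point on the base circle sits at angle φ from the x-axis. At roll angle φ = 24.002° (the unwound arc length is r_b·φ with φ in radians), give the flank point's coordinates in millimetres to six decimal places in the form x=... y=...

x=22.533577 y=0.500542

pitch radius r_p = m·N/2 = 2.006·22/2 = 22.066000
base radius r_b = r_p·cos α = 22.066000·cos 19.590° = 20.788731
roll angle φ = 24.002° = 0.41891393 rad
x = r_b·(cos φ + φ·sin φ) = 20.788731·(0.91353126 + 0.41891393·0.40676853) = 22.533577
y = r_b·(sin φ − φ·cos φ) = 20.788731·(0.40676853 − 0.41891393·0.91353126) = 0.500542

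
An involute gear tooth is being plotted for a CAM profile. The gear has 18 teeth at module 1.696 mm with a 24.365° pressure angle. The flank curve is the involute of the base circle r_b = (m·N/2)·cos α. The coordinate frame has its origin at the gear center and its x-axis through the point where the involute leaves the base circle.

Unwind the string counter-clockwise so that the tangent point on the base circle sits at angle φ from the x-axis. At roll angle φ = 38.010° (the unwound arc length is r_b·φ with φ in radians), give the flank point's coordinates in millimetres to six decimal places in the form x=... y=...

x=16.635709 y=1.294570

pitch radius r_p = m·N/2 = 1.696·18/2 = 15.264000
base radius r_b = r_p·cos α = 15.264000·cos 24.365° = 13.904525
roll angle φ = 38.010° = 0.66339965 rad
x = r_b·(cos φ + φ·sin φ) = 13.904525·(0.78790329 + 0.66339965·0.61579900) = 16.635709
y = r_b·(sin φ − φ·cos φ) = 13.904525·(0.61579900 − 0.66339965·0.78790329) = 1.294570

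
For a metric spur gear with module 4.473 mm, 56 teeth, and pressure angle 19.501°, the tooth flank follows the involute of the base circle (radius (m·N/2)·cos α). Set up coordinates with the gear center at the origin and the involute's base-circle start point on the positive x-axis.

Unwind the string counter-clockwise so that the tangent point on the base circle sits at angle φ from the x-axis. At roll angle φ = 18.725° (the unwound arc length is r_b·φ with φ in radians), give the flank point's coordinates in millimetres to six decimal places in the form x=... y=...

x=124.196879 y=1.359038

pitch radius r_p = m·N/2 = 4.473·56/2 = 125.244000
base radius r_b = r_p·cos α = 125.244000·cos 19.501° = 118.059461
roll angle φ = 18.725° = 0.32681290 rad
x = r_b·(cos φ + φ·sin φ) = 118.059461·(0.94707029 + 0.32681290·0.32102626) = 124.196879
y = r_b·(sin φ − φ·cos φ) = 118.059461·(0.32102626 − 0.32681290·0.94707029) = 1.359038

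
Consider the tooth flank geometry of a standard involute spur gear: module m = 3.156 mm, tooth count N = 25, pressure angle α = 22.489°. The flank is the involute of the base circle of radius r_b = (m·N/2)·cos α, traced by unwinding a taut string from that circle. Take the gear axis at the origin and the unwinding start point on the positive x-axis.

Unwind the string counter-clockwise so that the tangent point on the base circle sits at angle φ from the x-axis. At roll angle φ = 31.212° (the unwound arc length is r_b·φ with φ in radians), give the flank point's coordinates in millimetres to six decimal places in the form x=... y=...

x=41.463623 y=1.906468

pitch radius r_p = m·N/2 = 3.156·25/2 = 39.450000
base radius r_b = r_p·cos α = 39.450000·cos 22.489° = 36.449945
roll angle φ = 31.212° = 0.54475217 rad
x = r_b·(cos φ + φ·sin φ) = 36.449945·(0.85525575 + 0.54475217·0.51820615) = 41.463623
y = r_b·(sin φ − φ·cos φ) = 36.449945·(0.51820615 − 0.54475217·0.85525575) = 1.906468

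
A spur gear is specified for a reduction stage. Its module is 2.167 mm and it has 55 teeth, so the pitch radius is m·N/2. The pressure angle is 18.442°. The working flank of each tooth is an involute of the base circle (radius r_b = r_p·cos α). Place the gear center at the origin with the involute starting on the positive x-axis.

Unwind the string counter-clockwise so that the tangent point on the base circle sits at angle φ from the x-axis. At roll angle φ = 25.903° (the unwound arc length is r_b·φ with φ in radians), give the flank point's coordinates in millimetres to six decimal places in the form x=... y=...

x=62.017459 y=1.705900

pitch radius r_p = m·N/2 = 2.167·55/2 = 59.592500
base radius r_b = r_p·cos α = 59.592500·cos 18.442° = 56.532090
roll angle φ = 25.903° = 0.45209264 rad
x = r_b·(cos φ + φ·sin φ) = 56.532090·(0.89953491 + 0.45209264·0.43684889) = 62.017459
y = r_b·(sin φ − φ·cos φ) = 56.532090·(0.43684889 − 0.45209264·0.89953491) = 1.705900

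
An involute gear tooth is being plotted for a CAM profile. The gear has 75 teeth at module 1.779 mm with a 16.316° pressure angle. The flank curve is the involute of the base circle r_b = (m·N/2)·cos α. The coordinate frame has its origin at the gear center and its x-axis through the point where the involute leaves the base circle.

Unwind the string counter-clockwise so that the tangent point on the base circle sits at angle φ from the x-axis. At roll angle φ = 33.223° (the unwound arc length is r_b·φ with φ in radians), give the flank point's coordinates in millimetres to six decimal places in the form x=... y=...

x=73.901380 y=4.022622

pitch radius r_p = m·N/2 = 1.779·75/2 = 66.712500
base radius r_b = r_p·cos α = 66.712500·cos 16.316° = 64.025779
roll angle φ = 33.223° = 0.57985074 rad
x = r_b·(cos φ + φ·sin φ) = 64.025779·(0.83654444 + 0.57985074·0.54789908) = 73.901380
y = r_b·(sin φ − φ·cos φ) = 64.025779·(0.54789908 − 0.57985074·0.83654444) = 4.022622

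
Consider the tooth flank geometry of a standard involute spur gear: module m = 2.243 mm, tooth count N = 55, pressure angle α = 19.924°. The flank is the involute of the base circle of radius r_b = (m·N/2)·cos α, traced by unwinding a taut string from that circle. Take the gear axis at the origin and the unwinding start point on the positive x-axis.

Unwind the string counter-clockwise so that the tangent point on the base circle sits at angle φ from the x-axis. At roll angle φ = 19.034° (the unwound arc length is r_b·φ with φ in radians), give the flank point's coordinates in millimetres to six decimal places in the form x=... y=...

x=61.102716 y=0.700902

pitch radius r_p = m·N/2 = 2.243·55/2 = 61.682500
base radius r_b = r_p·cos α = 61.682500·cos 19.924° = 57.990523
roll angle φ = 19.034° = 0.33220597 rad
x = r_b·(cos φ + φ·sin φ) = 57.990523·(0.94532521 + 0.33220597·0.32612918) = 61.102716
y = r_b·(sin φ − φ·cos φ) = 57.990523·(0.32612918 − 0.33220597·0.94532521) = 0.700902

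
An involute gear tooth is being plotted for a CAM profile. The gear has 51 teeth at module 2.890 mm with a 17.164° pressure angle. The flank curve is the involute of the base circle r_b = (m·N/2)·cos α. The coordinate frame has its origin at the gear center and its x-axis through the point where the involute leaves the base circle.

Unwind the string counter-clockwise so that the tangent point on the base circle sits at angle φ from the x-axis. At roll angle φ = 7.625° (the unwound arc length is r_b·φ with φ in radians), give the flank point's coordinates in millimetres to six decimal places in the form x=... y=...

pitch radius r_p = m·N/2 = 2.890·51/2 = 73.695000
base radius r_b = r_p·cos α = 73.695000·cos 17.164° = 70.412917
roll angle φ = 7.625° = 0.13308136 rad
x = r_b·(cos φ + φ·sin φ) = 70.412917·(0.99115774 + 0.13308136·0.13268888) = 71.033689
y = r_b·(sin φ − φ·cos φ) = 70.412917·(0.13268888 − 0.13308136·0.99115774) = 0.055222

x=71.033689 y=0.055222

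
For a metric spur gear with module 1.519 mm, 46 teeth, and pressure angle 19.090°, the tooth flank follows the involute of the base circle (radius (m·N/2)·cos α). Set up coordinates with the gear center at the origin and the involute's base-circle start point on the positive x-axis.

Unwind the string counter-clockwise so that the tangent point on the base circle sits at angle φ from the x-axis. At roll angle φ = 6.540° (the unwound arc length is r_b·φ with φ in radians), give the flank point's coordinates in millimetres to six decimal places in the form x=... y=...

x=33.230055 y=0.016346

pitch radius r_p = m·N/2 = 1.519·46/2 = 34.937000
base radius r_b = r_p·cos α = 34.937000·cos 19.090° = 33.015675
roll angle φ = 6.540° = 0.11414453 rad
x = r_b·(cos φ + φ·sin φ) = 33.015675·(0.99349258 + 0.11414453·0.11389683) = 33.230055
y = r_b·(sin φ − φ·cos φ) = 33.015675·(0.11389683 − 0.11414453·0.99349258) = 0.016346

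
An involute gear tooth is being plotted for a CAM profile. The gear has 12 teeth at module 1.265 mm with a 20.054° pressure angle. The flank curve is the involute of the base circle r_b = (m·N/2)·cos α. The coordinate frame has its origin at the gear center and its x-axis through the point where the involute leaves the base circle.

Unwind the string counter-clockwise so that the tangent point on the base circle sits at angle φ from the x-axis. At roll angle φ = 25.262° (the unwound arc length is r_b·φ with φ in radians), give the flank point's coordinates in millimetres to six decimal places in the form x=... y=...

x=7.789508 y=0.199768

pitch radius r_p = m·N/2 = 1.265·12/2 = 7.590000
base radius r_b = r_p·cos α = 7.590000·cos 20.054° = 7.129817
roll angle φ = 25.262° = 0.44090508 rad
x = r_b·(cos φ + φ·sin φ) = 7.129817·(0.90436579 + 0.44090508·0.42675816) = 7.789508
y = r_b·(sin φ − φ·cos φ) = 7.129817·(0.42675816 − 0.44090508·0.90436579) = 0.199768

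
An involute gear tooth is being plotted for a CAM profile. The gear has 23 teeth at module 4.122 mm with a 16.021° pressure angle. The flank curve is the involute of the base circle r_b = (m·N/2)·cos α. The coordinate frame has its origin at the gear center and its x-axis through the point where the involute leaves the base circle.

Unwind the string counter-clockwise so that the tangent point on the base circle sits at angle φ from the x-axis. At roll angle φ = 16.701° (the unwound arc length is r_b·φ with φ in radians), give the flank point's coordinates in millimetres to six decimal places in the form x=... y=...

pitch radius r_p = m·N/2 = 4.122·23/2 = 47.403000
base radius r_b = r_p·cos α = 47.403000·cos 16.021° = 45.561896
roll angle φ = 16.701° = 0.29148744 rad
x = r_b·(cos φ + φ·sin φ) = 45.561896·(0.95781748 + 0.29148744·0.28737724) = 47.456557
y = r_b·(sin φ − φ·cos φ) = 45.561896·(0.28737724 − 0.29148744·0.95781748) = 0.372946

x=47.456557 y=0.372946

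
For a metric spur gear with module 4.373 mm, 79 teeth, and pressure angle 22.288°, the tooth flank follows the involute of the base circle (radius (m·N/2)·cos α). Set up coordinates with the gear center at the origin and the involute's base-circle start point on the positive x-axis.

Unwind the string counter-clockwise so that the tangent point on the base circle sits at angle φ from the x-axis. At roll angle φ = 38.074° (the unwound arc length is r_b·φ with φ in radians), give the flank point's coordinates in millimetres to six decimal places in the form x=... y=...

pitch radius r_p = m·N/2 = 4.373·79/2 = 172.733500
base radius r_b = r_p·cos α = 172.733500·cos 22.288° = 159.828437
roll angle φ = 38.074° = 0.66451666 rad
x = r_b·(cos φ + φ·sin φ) = 159.828437·(0.78721494 + 0.66451666·0.61667871) = 191.315953
y = r_b·(sin φ − φ·cos φ) = 159.828437·(0.61667871 − 0.66451666·0.78721494) = 14.953751

x=191.315953 y=14.953751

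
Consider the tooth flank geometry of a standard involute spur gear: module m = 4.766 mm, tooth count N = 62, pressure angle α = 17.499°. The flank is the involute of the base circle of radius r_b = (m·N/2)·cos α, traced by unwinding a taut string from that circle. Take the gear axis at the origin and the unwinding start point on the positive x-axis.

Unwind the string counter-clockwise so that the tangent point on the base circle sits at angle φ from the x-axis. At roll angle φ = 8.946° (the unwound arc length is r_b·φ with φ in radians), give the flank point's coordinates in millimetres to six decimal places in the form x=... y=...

x=142.615779 y=0.178351

pitch radius r_p = m·N/2 = 4.766·62/2 = 147.746000
base radius r_b = r_p·cos α = 147.746000·cos 17.499° = 140.908640
roll angle φ = 8.946° = 0.15613715 rad
x = r_b·(cos φ + φ·sin φ) = 140.908640·(0.98783534 + 0.15613715·0.15550352) = 142.615779
y = r_b·(sin φ − φ·cos φ) = 140.908640·(0.15550352 − 0.15613715·0.98783534) = 0.178351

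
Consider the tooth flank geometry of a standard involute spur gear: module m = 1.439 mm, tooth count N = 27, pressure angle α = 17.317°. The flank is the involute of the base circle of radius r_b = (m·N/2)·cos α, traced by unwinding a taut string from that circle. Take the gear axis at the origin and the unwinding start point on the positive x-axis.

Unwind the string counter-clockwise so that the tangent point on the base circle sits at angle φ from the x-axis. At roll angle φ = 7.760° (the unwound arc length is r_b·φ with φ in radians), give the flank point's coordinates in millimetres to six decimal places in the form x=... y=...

x=18.715264 y=0.015330

pitch radius r_p = m·N/2 = 1.439·27/2 = 19.426500
base radius r_b = r_p·cos α = 19.426500·cos 17.317° = 18.545946
roll angle φ = 7.760° = 0.13543755 rad
x = r_b·(cos φ + φ·sin φ) = 18.545946·(0.99084235 + 0.13543755·0.13502387) = 18.715264
y = r_b·(sin φ − φ·cos φ) = 18.545946·(0.13502387 − 0.13543755·0.99084235) = 0.015330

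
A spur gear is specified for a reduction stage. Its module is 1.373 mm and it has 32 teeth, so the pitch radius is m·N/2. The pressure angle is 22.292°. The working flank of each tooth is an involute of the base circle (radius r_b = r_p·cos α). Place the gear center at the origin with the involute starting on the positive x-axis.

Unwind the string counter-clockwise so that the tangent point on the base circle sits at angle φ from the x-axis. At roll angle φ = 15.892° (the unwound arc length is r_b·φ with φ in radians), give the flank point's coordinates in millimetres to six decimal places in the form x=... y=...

x=21.093072 y=0.143469

pitch radius r_p = m·N/2 = 1.373·32/2 = 21.968000
base radius r_b = r_p·cos α = 21.968000·cos 22.292° = 20.326171
roll angle φ = 15.892° = 0.27736772 rad
x = r_b·(cos φ + φ·sin φ) = 20.326171·(0.96177955 + 0.27736772·0.27382493) = 21.093072
y = r_b·(sin φ − φ·cos φ) = 20.326171·(0.27382493 − 0.27736772·0.96177955) = 0.143469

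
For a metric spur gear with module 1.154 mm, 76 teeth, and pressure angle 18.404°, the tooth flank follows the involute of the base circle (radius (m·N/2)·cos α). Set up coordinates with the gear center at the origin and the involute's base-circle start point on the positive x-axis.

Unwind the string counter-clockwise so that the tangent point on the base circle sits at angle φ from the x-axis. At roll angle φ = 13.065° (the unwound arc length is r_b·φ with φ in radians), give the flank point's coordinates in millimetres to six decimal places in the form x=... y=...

x=42.676887 y=0.163594

pitch radius r_p = m·N/2 = 1.154·76/2 = 43.852000
base radius r_b = r_p·cos α = 43.852000·cos 18.404° = 41.609144
roll angle φ = 13.065° = 0.22802727 rad
x = r_b·(cos φ + φ·sin φ) = 41.609144·(0.97411424 + 0.22802727·0.22605630) = 42.676887
y = r_b·(sin φ − φ·cos φ) = 41.609144·(0.22605630 − 0.22802727·0.97411424) = 0.163594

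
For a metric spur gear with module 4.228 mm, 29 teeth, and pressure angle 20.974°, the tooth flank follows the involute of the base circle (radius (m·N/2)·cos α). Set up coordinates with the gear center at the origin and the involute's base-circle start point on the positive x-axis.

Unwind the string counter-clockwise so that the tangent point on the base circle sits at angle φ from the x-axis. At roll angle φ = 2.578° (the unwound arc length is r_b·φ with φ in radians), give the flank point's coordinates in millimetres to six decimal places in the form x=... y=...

x=57.301962 y=0.001738

pitch radius r_p = m·N/2 = 4.228·29/2 = 61.306000
base radius r_b = r_p·cos α = 61.306000·cos 20.974° = 57.244045
roll angle φ = 2.578° = 0.04499459 rad
x = r_b·(cos φ + φ·sin φ) = 57.244045·(0.99898791 + 0.04499459·0.04497941) = 57.301962
y = r_b·(sin φ − φ·cos φ) = 57.244045·(0.04497941 − 0.04499459·0.99898791) = 0.001738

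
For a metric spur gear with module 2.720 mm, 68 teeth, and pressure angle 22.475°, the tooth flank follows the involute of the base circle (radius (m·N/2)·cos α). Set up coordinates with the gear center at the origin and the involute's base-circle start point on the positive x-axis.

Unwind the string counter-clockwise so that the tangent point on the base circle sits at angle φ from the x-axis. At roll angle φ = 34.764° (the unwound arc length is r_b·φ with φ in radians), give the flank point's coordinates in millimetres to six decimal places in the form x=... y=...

x=99.767341 y=6.131525

pitch radius r_p = m·N/2 = 2.720·68/2 = 92.480000
base radius r_b = r_p·cos α = 92.480000·cos 22.475° = 85.455813
roll angle φ = 34.764° = 0.60674626 rad
x = r_b·(cos φ + φ·sin φ) = 85.455813·(0.82150764 + 0.60674626·0.57019751) = 99.767341
y = r_b·(sin φ − φ·cos φ) = 85.455813·(0.57019751 − 0.60674626·0.82150764) = 6.131525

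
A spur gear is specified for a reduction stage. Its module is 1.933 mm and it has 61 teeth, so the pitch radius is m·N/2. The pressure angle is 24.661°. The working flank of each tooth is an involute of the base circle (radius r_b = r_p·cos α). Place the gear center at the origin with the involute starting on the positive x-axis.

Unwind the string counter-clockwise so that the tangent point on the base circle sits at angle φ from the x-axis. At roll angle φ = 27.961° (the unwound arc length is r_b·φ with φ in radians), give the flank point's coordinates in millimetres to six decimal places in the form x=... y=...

x=59.584438 y=2.026688

pitch radius r_p = m·N/2 = 1.933·61/2 = 58.956500
base radius r_b = r_p·cos α = 58.956500·cos 24.661° = 53.579219
roll angle φ = 27.961° = 0.48801151 rad
x = r_b·(cos φ + φ·sin φ) = 53.579219·(0.88326695 + 0.48801151·0.46887045) = 59.584438
y = r_b·(sin φ − φ·cos φ) = 53.579219·(0.46887045 − 0.48801151·0.88326695) = 2.026688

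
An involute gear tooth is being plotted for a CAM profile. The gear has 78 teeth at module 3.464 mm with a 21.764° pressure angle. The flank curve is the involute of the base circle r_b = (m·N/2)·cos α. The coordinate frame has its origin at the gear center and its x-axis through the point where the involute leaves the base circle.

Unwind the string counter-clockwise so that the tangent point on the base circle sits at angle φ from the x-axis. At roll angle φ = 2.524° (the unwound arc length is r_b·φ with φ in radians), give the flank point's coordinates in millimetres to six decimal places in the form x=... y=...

pitch radius r_p = m·N/2 = 3.464·78/2 = 135.096000
base radius r_b = r_p·cos α = 135.096000·cos 21.764° = 125.466219
roll angle φ = 2.524° = 0.04405211 rad
x = r_b·(cos φ + φ·sin φ) = 125.466219·(0.99902986 + 0.04405211·0.04403786) = 125.587900
y = r_b·(sin φ − φ·cos φ) = 125.466219·(0.04403786 − 0.04405211·0.99902986) = 0.003575

x=125.587900 y=0.003575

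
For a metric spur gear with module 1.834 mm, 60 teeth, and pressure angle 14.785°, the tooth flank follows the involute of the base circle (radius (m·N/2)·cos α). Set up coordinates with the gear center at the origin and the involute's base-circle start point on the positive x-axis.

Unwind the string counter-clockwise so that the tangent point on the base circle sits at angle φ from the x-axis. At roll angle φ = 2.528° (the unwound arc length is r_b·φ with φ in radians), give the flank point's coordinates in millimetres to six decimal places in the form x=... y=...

x=53.250057 y=0.001523

pitch radius r_p = m·N/2 = 1.834·60/2 = 55.020000
base radius r_b = r_p·cos α = 55.020000·cos 14.785° = 53.198301
roll angle φ = 2.528° = 0.04412192 rad
x = r_b·(cos φ + φ·sin φ) = 53.198301·(0.99902679 + 0.04412192·0.04410761) = 53.250057
y = r_b·(sin φ − φ·cos φ) = 53.198301·(0.04410761 − 0.04412192·0.99902679) = 0.001523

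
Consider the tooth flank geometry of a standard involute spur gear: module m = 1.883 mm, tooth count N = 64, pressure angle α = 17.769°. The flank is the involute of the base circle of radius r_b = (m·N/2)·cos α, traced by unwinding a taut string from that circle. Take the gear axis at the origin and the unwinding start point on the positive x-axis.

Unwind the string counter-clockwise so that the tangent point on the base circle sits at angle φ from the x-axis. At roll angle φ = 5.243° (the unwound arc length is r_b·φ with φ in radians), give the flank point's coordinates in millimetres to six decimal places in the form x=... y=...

x=57.621210 y=0.014644

pitch radius r_p = m·N/2 = 1.883·64/2 = 60.256000
base radius r_b = r_p·cos α = 60.256000·cos 17.769° = 57.381466
roll angle φ = 5.243° = 0.09150761 rad
x = r_b·(cos φ + φ·sin φ) = 57.381466·(0.99581610 + 0.09150761·0.09137996) = 57.621210
y = r_b·(sin φ − φ·cos φ) = 57.381466·(0.09137996 − 0.09150761·0.99581610) = 0.014644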